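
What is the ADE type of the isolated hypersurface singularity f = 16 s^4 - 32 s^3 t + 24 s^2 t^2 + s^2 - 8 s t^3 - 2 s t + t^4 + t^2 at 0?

A_{3}

The Hessian of f at 0 has rank 1. Corank 1: A-series; mu = 3 gives A_3.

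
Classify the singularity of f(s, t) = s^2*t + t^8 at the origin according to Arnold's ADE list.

D_9

The Hessian of f at 0 has rank 0. Corank 2; j^3 = s^2*t has shape L^2 M (L != M), so D-series; mu = 9 gives D_9.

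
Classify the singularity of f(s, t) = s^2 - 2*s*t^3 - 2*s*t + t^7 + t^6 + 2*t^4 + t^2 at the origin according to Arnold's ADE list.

The Hessian of f at 0 is [[2, -2], [-2, 2]] with rank 1, so corank 1. A Groebner basis of the Jacobian ideal J(f) in C{s,t} is {-s + t^3 + t, s^2 - 2*s*t + t^2}; counting standard monomials gives mu = 6. Corank 1: A-series; mu = 6 gives A_6.

A_6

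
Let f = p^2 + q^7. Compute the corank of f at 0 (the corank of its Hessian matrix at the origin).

1

The Hessian at 0 is [[2, 0], [0, 0]] of rank 1; hence corank 1.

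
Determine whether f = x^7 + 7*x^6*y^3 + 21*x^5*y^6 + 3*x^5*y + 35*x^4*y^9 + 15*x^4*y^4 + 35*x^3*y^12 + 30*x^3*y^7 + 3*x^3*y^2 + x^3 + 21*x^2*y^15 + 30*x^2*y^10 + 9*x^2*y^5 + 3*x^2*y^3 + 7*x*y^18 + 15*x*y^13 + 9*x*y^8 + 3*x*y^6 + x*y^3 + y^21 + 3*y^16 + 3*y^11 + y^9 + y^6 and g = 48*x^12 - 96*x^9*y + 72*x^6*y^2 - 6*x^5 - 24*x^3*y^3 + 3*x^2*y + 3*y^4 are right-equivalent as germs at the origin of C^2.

No.

The Hessian of f at 0 is [[0, 0], [0, 0]] with rank 0, so corank 2. A Groebner basis of the Jacobian ideal J(f) in C{x,y} is {x^3, x*y^2, 3*x^2 + y^3}; counting standard monomials gives mu = 7. Corank 2; j^3 = x^3 is a perfect cube, so E-series; the 4-jet and mu = 7 give E_7. The Hessian of g at 0 is [[0, 0], [0, 0]] with rank 0, so corank 2. A Groebner basis of the Jacobian ideal J(g) in C{x,y} is {x^3, x^2/4 + y^3, x*y}; counting standard monomials gives mu = 5. Corank 2; j^3 = 3*x^2*y has shape L^2 M (L != M), so D-series; mu = 5 gives D_5. f is E_7 but g is D_5, hence not right-equivalent.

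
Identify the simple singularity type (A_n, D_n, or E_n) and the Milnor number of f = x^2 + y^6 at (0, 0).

Type A_{5}, Milnor number mu = 5.

The Hessian of f at 0 has rank 1. Corank 1: A-series; mu = 5 gives A_5.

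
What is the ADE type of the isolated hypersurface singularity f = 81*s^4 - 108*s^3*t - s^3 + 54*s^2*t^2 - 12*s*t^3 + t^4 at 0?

E_{6}

The Hessian of f at 0 has rank 0. Corank 2; j^3 = -s^3 is a perfect cube, so E-series; the 4-jet and mu = 6 give E_6.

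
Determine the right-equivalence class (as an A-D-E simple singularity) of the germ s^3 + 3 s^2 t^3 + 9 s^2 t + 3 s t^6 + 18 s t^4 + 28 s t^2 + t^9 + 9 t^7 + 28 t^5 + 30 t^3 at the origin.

The Hessian of f at 0 has rank 0. Corank 2; j^3 = (s + 3*t)*(s^2 + 6*s*t + 10*t^2) splits into three distinct lines over C (the quadratic factor has nonzero discriminant), so D_4.

D_{4}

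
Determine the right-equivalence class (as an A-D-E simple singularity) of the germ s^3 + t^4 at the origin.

The Hessian of f at 0 has rank 0. Corank 2; j^3 = s^3 is a perfect cube, so E-series; the 4-jet and mu = 6 give E_6.

E6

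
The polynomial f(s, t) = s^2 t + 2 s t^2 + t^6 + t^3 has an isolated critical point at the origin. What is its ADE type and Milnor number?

Type D_7, Milnor number mu = 7.

The Hessian of f at 0 has rank 0. Corank 2; j^3 = t*(s + t)^2 has shape L^2 M (L != M), so D-series; mu = 7 gives D_7.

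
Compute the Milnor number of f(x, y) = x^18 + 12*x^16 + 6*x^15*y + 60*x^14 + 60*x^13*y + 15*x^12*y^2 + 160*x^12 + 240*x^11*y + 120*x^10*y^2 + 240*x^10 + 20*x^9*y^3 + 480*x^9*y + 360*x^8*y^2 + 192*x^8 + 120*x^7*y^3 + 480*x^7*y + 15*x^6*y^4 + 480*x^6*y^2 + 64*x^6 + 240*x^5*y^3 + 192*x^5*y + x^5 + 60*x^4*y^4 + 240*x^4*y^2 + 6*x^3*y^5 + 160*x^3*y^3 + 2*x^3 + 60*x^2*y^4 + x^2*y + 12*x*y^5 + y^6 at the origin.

7

The Hessian of f at 0 has rank 0. Corank 2; j^3 = x^2*(2*x + y) has shape L^2 M (L != M), so D-series; mu = 7 gives D_7.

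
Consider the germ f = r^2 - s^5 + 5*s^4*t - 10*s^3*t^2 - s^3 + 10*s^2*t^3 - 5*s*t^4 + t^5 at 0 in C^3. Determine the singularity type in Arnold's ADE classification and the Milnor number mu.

Type E_{8}, Milnor number mu = 8.

The Hessian of f at 0 has rank 1. Corank 2; j^3 = -s^3 is a perfect cube, so E-series; the 5-jet and mu = 8 give E_8.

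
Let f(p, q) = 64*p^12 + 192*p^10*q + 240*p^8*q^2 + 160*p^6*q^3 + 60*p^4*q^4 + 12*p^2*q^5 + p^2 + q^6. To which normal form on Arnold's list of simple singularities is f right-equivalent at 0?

A_5

The Hessian of f at 0 has rank 1. Corank 1: A-series; mu = 5 gives A_5.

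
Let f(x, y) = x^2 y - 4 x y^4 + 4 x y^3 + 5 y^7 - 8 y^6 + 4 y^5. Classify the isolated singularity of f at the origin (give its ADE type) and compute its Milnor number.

Type D_{8}, Milnor number mu = 8.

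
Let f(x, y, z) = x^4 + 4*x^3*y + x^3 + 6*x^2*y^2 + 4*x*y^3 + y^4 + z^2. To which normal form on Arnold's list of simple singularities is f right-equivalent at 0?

E_{6}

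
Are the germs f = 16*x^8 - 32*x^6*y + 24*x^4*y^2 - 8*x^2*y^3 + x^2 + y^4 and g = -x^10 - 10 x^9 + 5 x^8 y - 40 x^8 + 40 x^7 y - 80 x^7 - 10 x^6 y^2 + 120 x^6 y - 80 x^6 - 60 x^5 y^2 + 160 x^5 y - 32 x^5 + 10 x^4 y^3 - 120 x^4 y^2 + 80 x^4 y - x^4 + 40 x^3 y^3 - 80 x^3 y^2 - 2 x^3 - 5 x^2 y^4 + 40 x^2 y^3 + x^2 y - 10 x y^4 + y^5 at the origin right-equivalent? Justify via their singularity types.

No.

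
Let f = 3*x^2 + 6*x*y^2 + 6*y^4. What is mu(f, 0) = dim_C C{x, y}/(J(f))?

3

The Hessian of f at 0 has rank 1. Corank 1: A-series; mu = 3 gives A_3.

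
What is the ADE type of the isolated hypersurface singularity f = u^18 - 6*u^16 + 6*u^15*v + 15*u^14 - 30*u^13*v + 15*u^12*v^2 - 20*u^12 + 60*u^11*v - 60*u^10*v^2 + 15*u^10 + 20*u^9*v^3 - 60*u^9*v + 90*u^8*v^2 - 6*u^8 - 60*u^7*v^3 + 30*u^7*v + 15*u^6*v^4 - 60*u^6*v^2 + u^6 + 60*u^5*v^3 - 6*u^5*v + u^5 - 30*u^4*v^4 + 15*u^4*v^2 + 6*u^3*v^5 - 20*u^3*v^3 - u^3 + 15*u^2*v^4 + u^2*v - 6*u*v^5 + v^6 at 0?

The Hessian of f at 0 is [[0, 0], [0, 0]] with rank 0, so corank 2. A Groebner basis of the Jacobian ideal J(f) in C{u,v} is {u*v/6 + v^5, u*v^2, u^2 - u*v}; counting standard monomials gives mu = 7. Corank 2; j^3 = -u^2*(u - v) has shape L^2 M (L != M), so D-series; mu = 7 gives D_7.

D_{7}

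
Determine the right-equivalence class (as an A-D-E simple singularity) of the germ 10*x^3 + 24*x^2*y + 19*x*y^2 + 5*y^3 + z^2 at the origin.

D_{4}

The Hessian of f at 0 is [[0, 0, 0], [0, 0, 0], [0, 0, 2]] with rank 1, so corank 2. A Groebner basis of the Jacobian ideal J(f) in C{x,y,z} is {y^3, x^2 - y^2/6, x*y + y^2/2, z}; counting standard monomials gives mu = 4. Corank 2; j^3 = (x + y)*(10*x^2 + 14*x*y + 5*y^2) splits into three distinct lines over C (the quadratic factor has nonzero discriminant), so D_4.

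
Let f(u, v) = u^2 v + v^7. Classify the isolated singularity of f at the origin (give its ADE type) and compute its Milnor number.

The Hessian of f at 0 has rank 0. Corank 2; j^3 = u^2*v has shape L^2 M (L != M), so D-series; mu = 8 gives D_8.

Type D_{8}, Milnor number mu = 8.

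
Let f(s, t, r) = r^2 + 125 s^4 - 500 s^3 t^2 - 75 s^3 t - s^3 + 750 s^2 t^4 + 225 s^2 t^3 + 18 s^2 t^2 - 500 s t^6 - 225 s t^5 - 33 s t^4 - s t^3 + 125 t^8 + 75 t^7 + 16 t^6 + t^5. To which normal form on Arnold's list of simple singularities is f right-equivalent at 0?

E_7

The Hessian of f at 0 is [[0, 0, 0], [0, 0, 0], [0, 0, 2]] with rank 1, so corank 2. A Groebner basis of the Jacobian ideal J(f) in C{s,t,r} is {s^2/14 + t^4 + t^3/42, s^3, s^2*t - s^2/42 - t^3/126, -s^2/6 + s*t^2 - t^3/18, r}; counting standard monomials gives mu = 7. Corank 2; j^3 = -s^3 is a perfect cube, so E-series; the 4-jet and mu = 7 give E_7.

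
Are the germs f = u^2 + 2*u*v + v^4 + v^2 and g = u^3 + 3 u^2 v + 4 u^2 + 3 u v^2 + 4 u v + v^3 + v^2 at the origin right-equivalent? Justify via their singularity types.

The Hessian of f at 0 is [[2, 2], [2, 2]] with rank 1, so corank 1. A Groebner basis of the Jacobian ideal J(f) in C{u,v} is {v^3, u + v}; counting standard monomials gives mu = 3. Corank 1: A-series; mu = 3 gives A_3. The Hessian of g at 0 is [[8, 4], [4, 2]] with rank 1, so corank 1. A Groebner basis of the Jacobian ideal J(g) in C{u,v} is {v^2, u + v/2}; counting standard monomials gives mu = 2. Corank 1: A-series; mu = 2 gives A_2. f is A_3 but g is A_2, hence not right-equivalent.

No.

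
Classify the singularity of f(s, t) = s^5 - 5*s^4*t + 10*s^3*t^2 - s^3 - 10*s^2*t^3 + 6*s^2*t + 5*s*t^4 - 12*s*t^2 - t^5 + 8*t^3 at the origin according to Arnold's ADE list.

The Hessian of f at 0 is [[0, 0], [0, 0]] with rank 0, so corank 2. A Groebner basis of the Jacobian ideal J(f) in C{s,t} is {t^5, s*t^3 - 7*t^4/4, s^2 - 4*s*t + 4*t^2}; counting standard monomials gives mu = 8. Corank 2; j^3 = -(s - 2*t)^3 is a perfect cube, so E-series; the 5-jet and mu = 8 give E_8.

E_8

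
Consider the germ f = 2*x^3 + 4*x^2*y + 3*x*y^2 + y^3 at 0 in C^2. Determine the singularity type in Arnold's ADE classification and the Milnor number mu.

The Hessian of f at 0 has rank 0. Corank 2; j^3 = (x + y)*(2*x^2 + 2*x*y + y^2) splits into three distinct lines over C (the quadratic factor has nonzero discriminant), so D_4.

Type D4, Milnor number mu = 4.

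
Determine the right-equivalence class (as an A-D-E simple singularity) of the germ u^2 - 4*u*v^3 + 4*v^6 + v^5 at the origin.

The Hessian of f at 0 has rank 1. Corank 1: A-series; mu = 4 gives A_4.

A4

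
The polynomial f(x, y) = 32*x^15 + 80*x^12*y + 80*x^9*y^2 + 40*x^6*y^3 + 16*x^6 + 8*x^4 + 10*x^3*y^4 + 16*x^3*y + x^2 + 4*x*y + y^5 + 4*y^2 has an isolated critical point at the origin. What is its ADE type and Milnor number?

The Hessian of f at 0 has rank 1. Corank 1: A-series; mu = 4 gives A_4.

Type A_4, Milnor number mu = 4.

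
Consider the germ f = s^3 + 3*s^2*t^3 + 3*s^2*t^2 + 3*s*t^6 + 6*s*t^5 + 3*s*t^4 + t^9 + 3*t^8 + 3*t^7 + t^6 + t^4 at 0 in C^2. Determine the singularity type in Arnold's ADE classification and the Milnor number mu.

Type E_{6}, Milnor number mu = 6.

The Hessian of f at 0 has rank 0. Corank 2; j^3 = s^3 is a perfect cube, so E-series; the 4-jet and mu = 6 give E_6.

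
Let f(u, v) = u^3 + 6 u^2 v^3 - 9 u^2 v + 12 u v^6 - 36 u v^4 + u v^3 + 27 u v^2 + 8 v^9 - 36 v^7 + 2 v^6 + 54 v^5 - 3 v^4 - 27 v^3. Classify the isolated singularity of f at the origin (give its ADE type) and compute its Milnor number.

Type E_7, Milnor number mu = 7.

The Hessian of f at 0 is [[0, 0], [0, 0]] with rank 0, so corank 2. A Groebner basis of the Jacobian ideal J(f) in C{u,v} is {u^3 - 9*u^2*v - 162*u^2 + 972*u*v - 1458*v^2, 9*u^2 + u*v^2 - 54*u*v + 81*v^2, 3*u^2 - 18*u*v + v^3 + 27*v^2}; counting standard monomials gives mu = 7. Corank 2; j^3 = (u - 3*v)^3 is a perfect cube, so E-series; the 4-jet and mu = 7 give E_7.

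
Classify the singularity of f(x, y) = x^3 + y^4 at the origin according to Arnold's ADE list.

E_6

The Hessian of f at 0 has rank 0. Corank 2; j^3 = x^3 is a perfect cube, so E-series; the 4-jet and mu = 6 give E_6.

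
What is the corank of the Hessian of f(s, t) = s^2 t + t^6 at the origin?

2

The Hessian at 0 is [[0, 0], [0, 0]] of rank 0; hence corank 2.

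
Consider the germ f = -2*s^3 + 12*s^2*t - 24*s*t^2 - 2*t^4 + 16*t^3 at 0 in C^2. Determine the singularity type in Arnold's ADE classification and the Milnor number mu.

Type E_{6}, Milnor number mu = 6.

The Hessian of f at 0 has rank 0. Corank 2; j^3 = -2*(s - 2*t)^3 is a perfect cube, so E-series; the 4-jet and mu = 6 give E_6.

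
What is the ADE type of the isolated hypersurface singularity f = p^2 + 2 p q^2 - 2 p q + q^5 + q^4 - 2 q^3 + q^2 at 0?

A4

The Hessian of f at 0 is [[2, -2], [-2, 2]] with rank 1, so corank 1. A Groebner basis of the Jacobian ideal J(f) in C{p,q} is {p^2 - 2*p*q - p + q, p + q^2 - q}; counting standard monomials gives mu = 4. Corank 1: A-series; mu = 4 gives A_4.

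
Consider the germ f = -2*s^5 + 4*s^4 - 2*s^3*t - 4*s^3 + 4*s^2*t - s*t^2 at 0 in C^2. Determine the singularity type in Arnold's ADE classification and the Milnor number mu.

The Hessian of f at 0 has rank 0. Corank 2; j^3 = -s*(2*s - t)^2 has shape L^2 M (L != M), so D-series; mu = 6 gives D_6.

Type D_6, Milnor number mu = 6.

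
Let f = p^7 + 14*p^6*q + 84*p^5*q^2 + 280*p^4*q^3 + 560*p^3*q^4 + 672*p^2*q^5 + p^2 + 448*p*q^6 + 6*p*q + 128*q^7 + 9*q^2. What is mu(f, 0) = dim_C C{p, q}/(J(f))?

The Hessian of f at 0 has rank 1. Corank 1: A-series; mu = 6 gives A_6.

6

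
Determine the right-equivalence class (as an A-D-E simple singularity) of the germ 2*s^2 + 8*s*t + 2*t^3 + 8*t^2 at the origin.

A_{2}

The Hessian of f at 0 is [[4, 8], [8, 16]] with rank 1, so corank 1. A Groebner basis of the Jacobian ideal J(f) in C{s,t} is {t^2, s + 2*t}; counting standard monomials gives mu = 2. Corank 1: A-series; mu = 2 gives A_2.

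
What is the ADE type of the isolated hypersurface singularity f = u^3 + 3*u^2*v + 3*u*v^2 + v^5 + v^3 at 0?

E_{8}

The Hessian of f at 0 has rank 0. Corank 2; j^3 = (u + v)^3 is a perfect cube, so E-series; the 5-jet and mu = 8 give E_8.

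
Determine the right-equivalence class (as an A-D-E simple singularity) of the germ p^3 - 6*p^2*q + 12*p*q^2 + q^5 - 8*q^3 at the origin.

E_8

The Hessian of f at 0 is [[0, 0], [0, 0]] with rank 0, so corank 2. A Groebner basis of the Jacobian ideal J(f) in C{p,q} is {q^4, p^2 - 4*p*q + 4*q^2}; counting standard monomials gives mu = 8. Corank 2; j^3 = (p - 2*q)^3 is a perfect cube, so E-series; the 5-jet and mu = 8 give E_8.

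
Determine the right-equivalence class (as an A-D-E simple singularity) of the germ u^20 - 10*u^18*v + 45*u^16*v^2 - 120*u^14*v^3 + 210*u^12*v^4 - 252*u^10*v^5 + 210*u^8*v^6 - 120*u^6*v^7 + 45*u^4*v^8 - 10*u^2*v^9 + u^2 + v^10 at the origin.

A_{9}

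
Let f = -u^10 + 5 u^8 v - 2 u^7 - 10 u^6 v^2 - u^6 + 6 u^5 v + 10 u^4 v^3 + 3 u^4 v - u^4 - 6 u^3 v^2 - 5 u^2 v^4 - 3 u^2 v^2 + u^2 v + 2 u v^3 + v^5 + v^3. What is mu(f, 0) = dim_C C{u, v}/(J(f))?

The Hessian of f at 0 has rank 0. Corank 2; j^3 = v*(u^2 + v^2) splits into three distinct lines over C (the quadratic factor has nonzero discriminant), so D_4.

4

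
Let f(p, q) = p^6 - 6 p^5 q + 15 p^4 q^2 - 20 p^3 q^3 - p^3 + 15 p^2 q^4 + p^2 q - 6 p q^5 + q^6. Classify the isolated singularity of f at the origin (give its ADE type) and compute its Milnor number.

The Hessian of f at 0 has rank 0. Corank 2; j^3 = -p^2*(p - q) has shape L^2 M (L != M), so D-series; mu = 7 gives D_7.

Type D7, Milnor number mu = 7.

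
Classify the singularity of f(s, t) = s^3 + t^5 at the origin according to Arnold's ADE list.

E_8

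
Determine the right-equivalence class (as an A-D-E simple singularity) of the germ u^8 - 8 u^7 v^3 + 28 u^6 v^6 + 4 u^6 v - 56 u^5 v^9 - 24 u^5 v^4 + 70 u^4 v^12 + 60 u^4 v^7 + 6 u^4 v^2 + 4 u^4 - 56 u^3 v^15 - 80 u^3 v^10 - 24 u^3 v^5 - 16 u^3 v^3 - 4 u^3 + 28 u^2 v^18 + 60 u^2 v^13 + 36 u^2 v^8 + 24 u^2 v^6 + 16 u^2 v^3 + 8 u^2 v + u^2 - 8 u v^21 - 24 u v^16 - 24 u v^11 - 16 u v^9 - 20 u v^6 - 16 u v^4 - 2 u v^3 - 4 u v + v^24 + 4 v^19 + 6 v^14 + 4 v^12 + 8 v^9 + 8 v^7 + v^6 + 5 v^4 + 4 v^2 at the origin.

A_{3}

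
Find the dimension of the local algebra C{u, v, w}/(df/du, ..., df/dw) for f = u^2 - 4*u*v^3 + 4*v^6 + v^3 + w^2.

The Hessian of f at 0 is [[2, 0, 0], [0, 0, 0], [0, 0, 2]] with rank 2, so corank 1. A Groebner basis of the Jacobian ideal J(f) in C{u,v,w} is {v^2, u, w}; counting standard monomials gives mu = 2. Corank 1: A-series; mu = 2 gives A_2.

2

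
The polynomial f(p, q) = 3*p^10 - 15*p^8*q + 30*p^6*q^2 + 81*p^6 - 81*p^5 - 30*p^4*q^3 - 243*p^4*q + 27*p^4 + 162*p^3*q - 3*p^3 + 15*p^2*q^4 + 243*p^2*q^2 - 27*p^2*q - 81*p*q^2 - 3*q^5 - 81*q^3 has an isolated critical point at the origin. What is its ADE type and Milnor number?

Type E8, Milnor number mu = 8.

The Hessian of f at 0 is [[0, 0], [0, 0]] with rank 0, so corank 2. A Groebner basis of the Jacobian ideal J(f) in C{p,q} is {p^2/972 + p*q^3 - p*q^2/18 + p*q/162 - q^3/6 + q^2/108, q^4, p^3 - p^2/2 - 3*p*q + 27*q^3 - 9*q^2/2, p^2*q + p^2/18 + 3*p*q^2 + p*q/3 + q^2/2}; counting standard monomials gives mu = 8. Corank 2; j^3 = -3*(p + 3*q)^3 is a perfect cube, so E-series; the 5-jet and mu = 8 give E_8.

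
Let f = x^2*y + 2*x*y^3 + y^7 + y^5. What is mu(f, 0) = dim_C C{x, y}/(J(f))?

8

The Hessian of f at 0 has rank 0. Corank 2; j^3 = x^2*y has shape L^2 M (L != M), so D-series; mu = 8 gives D_8.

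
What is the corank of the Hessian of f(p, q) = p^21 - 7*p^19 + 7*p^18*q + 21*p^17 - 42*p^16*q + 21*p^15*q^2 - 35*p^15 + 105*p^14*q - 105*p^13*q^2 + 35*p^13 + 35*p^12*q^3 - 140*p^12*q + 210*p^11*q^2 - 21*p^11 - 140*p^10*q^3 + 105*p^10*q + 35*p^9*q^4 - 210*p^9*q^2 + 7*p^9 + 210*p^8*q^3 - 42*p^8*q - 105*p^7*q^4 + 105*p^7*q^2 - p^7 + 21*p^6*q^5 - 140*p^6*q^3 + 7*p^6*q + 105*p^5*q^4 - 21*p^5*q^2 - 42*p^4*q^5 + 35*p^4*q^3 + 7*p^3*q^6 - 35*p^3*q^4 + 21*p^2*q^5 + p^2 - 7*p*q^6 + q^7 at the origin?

1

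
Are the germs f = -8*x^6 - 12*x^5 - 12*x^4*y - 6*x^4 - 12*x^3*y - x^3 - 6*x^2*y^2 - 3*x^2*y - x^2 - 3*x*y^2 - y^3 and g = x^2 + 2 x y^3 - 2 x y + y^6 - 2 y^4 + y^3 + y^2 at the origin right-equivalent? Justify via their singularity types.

Yes.

The Hessian of f at 0 has rank 1. Corank 1: A-series; mu = 2 gives A_2. The Hessian of g at 0 has rank 1. Corank 1: A-series; mu = 2 gives A_2. Both have type A_2, hence right-equivalent.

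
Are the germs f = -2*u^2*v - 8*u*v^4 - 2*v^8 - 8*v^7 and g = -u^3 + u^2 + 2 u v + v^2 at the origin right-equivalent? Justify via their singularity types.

The Hessian of f at 0 has rank 0. Corank 2; j^3 = -2*u^2*v has shape L^2 M (L != M), so D-series; mu = 9 gives D_9. The Hessian of g at 0 has rank 1. Corank 1: A-series; mu = 2 gives A_2. f is D_9 but g is A_2, hence not right-equivalent.

No.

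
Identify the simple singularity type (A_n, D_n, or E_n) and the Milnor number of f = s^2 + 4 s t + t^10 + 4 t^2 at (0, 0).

Type A_{9}, Milnor number mu = 9.

The Hessian of f at 0 has rank 1. Corank 1: A-series; mu = 9 gives A_9.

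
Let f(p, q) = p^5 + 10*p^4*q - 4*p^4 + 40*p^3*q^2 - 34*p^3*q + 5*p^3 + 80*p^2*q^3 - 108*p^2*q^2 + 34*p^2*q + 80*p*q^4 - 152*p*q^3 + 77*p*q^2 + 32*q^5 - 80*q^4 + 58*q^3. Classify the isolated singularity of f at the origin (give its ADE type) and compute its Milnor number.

Type D4, Milnor number mu = 4.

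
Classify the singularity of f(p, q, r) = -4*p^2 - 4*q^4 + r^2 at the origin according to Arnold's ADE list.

A_3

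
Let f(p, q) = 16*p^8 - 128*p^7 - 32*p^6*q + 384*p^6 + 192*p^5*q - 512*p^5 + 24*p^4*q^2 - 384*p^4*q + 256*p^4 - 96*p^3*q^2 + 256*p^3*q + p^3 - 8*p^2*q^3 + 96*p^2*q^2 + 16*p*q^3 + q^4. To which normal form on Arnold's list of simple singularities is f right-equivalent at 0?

E_{6}

The Hessian of f at 0 is [[0, 0], [0, 0]] with rank 0, so corank 2. A Groebner basis of the Jacobian ideal J(f) in C{p,q} is {q^4, p*q^2 + q^3/12, p^2}; counting standard monomials gives mu = 6. Corank 2; j^3 = p^3 is a perfect cube, so E-series; the 4-jet and mu = 6 give E_6.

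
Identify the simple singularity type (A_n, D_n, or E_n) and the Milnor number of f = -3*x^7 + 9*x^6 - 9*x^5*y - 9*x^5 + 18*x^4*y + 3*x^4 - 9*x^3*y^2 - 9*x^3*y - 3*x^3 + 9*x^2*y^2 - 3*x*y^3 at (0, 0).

The Hessian of f at 0 is [[0, 0], [0, 0]] with rank 0, so corank 2. A Groebner basis of the Jacobian ideal J(f) in C{x,y} is {3*x^2 + y^4 + y^3, x^3, x^2*y - x^2 - y^3/3, -2*x^2 + x*y^2 - 2*y^3/3}; counting standard monomials gives mu = 7. Corank 2; j^3 = -3*x^3 is a perfect cube, so E-series; the 4-jet and mu = 7 give E_7.

Type E_{7}, Milnor number mu = 7.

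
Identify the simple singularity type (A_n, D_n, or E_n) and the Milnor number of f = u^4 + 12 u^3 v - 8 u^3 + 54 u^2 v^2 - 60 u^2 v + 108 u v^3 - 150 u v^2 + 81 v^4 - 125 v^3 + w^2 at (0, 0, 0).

Type E_6, Milnor number mu = 6.

The Hessian of f at 0 has rank 1. Corank 2; j^3 = -(2*u + 5*v)^3 is a perfect cube, so E-series; the 4-jet and mu = 6 give E_6.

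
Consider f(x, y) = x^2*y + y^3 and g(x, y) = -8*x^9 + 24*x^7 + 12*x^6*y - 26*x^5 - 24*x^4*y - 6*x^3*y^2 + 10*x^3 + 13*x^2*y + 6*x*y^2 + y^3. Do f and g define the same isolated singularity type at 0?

The Hessian of f at 0 is [[0, 0], [0, 0]] with rank 0, so corank 2. A Groebner basis of the Jacobian ideal J(f) in C{x,y} is {y^3, x^2 + 3*y^2, x*y}; counting standard monomials gives mu = 4. Corank 2; j^3 = y*(x^2 + y^2) splits into three distinct lines over C (the quadratic factor has nonzero discriminant), so D_4. The Hessian of g at 0 is [[0, 0], [0, 0]] with rank 0, so corank 2. A Groebner basis of the Jacobian ideal J(g) in C{x,y} is {y^3, x^2 - 3*y^2/11, x*y + 6*y^2/11}; counting standard monomials gives mu = 4. Corank 2; j^3 = (2*x + y)*(5*x^2 + 4*x*y + y^2) splits into three distinct lines over C (the quadratic factor has nonzero discriminant), so D_4. Both have type D_4, hence right-equivalent.

Yes.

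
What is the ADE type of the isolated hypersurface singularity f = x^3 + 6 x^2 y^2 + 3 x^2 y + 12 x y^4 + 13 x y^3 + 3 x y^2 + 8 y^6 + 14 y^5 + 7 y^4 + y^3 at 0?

The Hessian of f at 0 has rank 0. Corank 2; j^3 = (x + y)^3 is a perfect cube, so E-series; the 4-jet and mu = 7 give E_7.

E_7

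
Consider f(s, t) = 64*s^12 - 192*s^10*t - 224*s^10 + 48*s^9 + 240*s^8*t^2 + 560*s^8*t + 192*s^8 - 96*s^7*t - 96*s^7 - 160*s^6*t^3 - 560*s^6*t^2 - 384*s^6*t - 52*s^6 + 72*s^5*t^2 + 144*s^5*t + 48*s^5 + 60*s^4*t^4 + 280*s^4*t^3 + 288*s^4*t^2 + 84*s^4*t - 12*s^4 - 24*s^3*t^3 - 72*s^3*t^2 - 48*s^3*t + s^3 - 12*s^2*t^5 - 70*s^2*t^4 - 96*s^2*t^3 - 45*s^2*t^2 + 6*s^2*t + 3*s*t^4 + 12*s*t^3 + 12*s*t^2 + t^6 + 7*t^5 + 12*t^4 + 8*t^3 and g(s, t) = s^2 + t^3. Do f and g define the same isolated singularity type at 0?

The Hessian of f at 0 has rank 0. Corank 2; j^3 = (s + 2*t)^3 is a perfect cube, so E-series; the 5-jet and mu = 8 give E_8. The Hessian of g at 0 has rank 1. Corank 1: A-series; mu = 2 gives A_2. f is E_8 but g is A_2, hence not right-equivalent.

No.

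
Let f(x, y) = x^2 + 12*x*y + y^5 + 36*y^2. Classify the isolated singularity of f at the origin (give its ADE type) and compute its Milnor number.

Type A_4, Milnor number mu = 4.

The Hessian of f at 0 has rank 1. Corank 1: A-series; mu = 4 gives A_4.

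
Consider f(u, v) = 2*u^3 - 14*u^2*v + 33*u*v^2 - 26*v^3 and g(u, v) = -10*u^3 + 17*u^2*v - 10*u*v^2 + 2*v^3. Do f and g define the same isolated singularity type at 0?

Yes.

The Hessian of f at 0 has rank 0. Corank 2; j^3 = (u - 2*v)*(2*u^2 - 10*u*v + 13*v^2) splits into three distinct lines over C (the quadratic factor has nonzero discriminant), so D_4. The Hessian of g at 0 has rank 0. Corank 2; j^3 = -(2*u - v)*(5*u^2 - 6*u*v + 2*v^2) splits into three distinct lines over C (the quadratic factor has nonzero discriminant), so D_4. Both have type D_4, hence right-equivalent.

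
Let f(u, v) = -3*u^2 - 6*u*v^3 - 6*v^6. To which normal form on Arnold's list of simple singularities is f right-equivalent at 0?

The Hessian of f at 0 has rank 1. Corank 1: A-series; mu = 5 gives A_5.

A_5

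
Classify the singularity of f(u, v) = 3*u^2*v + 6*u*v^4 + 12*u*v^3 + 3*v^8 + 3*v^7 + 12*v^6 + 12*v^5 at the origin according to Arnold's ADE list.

D9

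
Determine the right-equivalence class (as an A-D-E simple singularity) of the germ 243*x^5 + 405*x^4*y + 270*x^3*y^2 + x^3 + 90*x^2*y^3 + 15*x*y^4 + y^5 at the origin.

The Hessian of f at 0 is [[0, 0], [0, 0]] with rank 0, so corank 2. A Groebner basis of the Jacobian ideal J(f) in C{x,y} is {y^5, x*y^3 + y^4/12, x^2}; counting standard monomials gives mu = 8. Corank 2; j^3 = x^3 is a perfect cube, so E-series; the 5-jet and mu = 8 give E_8.

E_{8}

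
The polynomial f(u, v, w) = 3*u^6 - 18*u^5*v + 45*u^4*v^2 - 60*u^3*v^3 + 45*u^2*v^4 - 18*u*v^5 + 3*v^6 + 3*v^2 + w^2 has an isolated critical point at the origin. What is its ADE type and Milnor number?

Type A_5, Milnor number mu = 5.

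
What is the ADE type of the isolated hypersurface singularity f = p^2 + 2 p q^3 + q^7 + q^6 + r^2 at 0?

A_{6}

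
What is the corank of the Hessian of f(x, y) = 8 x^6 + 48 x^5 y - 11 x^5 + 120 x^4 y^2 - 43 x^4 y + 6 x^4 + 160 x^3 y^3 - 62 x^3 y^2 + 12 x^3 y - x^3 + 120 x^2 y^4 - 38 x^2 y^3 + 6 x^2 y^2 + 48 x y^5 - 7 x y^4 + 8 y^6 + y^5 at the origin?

The Hessian at 0 is [[0, 0], [0, 0]] of rank 0; hence corank 2.

2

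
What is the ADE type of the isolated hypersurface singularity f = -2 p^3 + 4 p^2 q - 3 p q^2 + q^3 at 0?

The Hessian of f at 0 has rank 0. Corank 2; j^3 = -(p - q)*(2*p^2 - 2*p*q + q^2) splits into three distinct lines over C (the quadratic factor has nonzero discriminant), so D_4.

D_4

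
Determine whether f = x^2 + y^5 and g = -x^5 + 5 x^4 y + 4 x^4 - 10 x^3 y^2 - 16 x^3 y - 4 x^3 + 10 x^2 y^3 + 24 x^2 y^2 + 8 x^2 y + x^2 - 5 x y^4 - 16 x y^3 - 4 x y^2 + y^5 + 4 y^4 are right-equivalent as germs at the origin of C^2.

Yes.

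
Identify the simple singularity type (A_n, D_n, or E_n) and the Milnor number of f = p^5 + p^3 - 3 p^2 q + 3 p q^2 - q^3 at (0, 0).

Type E_8, Milnor number mu = 8.

The Hessian of f at 0 is [[0, 0], [0, 0]] with rank 0, so corank 2. A Groebner basis of the Jacobian ideal J(f) in C{p,q} is {q^5, p*q^3 - 3*q^4/4, p^2 - 2*p*q + q^2}; counting standard monomials gives mu = 8. Corank 2; j^3 = (p - q)^3 is a perfect cube, so E-series; the 5-jet and mu = 8 give E_8.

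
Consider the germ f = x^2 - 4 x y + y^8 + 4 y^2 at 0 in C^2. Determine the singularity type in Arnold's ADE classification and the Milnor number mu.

Type A7, Milnor number mu = 7.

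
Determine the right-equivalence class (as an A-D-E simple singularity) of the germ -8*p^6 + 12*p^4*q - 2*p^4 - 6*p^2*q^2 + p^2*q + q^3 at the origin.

D4

The Hessian of f at 0 has rank 0. Corank 2; j^3 = q*(p^2 + q^2) splits into three distinct lines over C (the quadratic factor has nonzero discriminant), so D_4.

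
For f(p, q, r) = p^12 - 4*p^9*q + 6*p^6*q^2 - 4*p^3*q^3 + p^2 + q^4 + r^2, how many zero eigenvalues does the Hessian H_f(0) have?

Hessian at 0 has rank 2.

1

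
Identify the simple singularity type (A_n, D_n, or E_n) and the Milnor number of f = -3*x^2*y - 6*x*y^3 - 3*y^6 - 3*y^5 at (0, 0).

Type D7, Milnor number mu = 7.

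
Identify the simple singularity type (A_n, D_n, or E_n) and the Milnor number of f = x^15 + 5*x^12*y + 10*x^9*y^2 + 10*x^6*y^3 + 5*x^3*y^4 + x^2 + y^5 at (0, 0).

Type A_4, Milnor number mu = 4.

The Hessian of f at 0 has rank 1. Corank 1: A-series; mu = 4 gives A_4.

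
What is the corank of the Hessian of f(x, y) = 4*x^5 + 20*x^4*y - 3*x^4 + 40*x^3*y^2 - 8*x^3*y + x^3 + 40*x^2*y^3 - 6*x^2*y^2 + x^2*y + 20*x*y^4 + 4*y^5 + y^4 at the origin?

2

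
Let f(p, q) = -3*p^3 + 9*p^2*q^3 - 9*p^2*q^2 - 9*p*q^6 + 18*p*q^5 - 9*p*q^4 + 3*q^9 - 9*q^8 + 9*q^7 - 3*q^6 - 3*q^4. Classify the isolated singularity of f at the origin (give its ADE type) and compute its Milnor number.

Type E_6, Milnor number mu = 6.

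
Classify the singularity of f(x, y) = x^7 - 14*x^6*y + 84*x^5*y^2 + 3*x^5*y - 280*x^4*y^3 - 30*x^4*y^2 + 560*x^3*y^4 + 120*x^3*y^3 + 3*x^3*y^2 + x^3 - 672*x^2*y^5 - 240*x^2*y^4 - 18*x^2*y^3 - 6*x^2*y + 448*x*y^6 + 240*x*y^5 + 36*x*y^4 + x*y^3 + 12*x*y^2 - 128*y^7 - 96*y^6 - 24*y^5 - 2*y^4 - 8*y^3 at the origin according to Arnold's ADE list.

The Hessian of f at 0 is [[0, 0], [0, 0]] with rank 0, so corank 2. A Groebner basis of the Jacobian ideal J(f) in C{x,y} is {x^3 - 6*x^2*y - 48*x^2 + 192*x*y - 192*y^2, 6*x^2 + x*y^2 - 24*x*y + 24*y^2, 3*x^2 - 12*x*y + y^3 + 12*y^2}; counting standard monomials gives mu = 7. Corank 2; j^3 = (x - 2*y)^3 is a perfect cube, so E-series; the 4-jet and mu = 7 give E_7.

E_{7}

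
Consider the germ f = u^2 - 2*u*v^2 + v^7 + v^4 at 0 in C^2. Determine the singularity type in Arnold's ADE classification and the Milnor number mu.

The Hessian of f at 0 is [[2, 0], [0, 0]] with rank 1, so corank 1. A Groebner basis of the Jacobian ideal J(f) in C{u,v} is {u^3, -u + v^2}; counting standard monomials gives mu = 6. Corank 1: A-series; mu = 6 gives A_6.

Type A_6, Milnor number mu = 6.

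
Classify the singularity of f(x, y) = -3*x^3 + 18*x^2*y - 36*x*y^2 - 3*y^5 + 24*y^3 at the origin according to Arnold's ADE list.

The Hessian of f at 0 has rank 0. Corank 2; j^3 = -3*(x - 2*y)^3 is a perfect cube, so E-series; the 5-jet and mu = 8 give E_8.

E8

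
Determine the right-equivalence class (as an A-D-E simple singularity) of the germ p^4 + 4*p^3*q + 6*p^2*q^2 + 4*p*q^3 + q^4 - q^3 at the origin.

E6

The Hessian of f at 0 is [[0, 0], [0, 0]] with rank 0, so corank 2. A Groebner basis of the Jacobian ideal J(f) in C{p,q} is {p^3 + 3*p^2*q, q^2}; counting standard monomials gives mu = 6. Corank 2; j^3 = -q^3 is a perfect cube, so E-series; the 4-jet and mu = 6 give E_6.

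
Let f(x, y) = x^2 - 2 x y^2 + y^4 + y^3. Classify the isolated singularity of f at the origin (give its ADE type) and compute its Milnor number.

Type A_2, Milnor number mu = 2.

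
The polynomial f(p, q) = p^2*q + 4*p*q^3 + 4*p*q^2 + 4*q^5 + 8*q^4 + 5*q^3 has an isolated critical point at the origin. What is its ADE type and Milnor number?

Type D4, Milnor number mu = 4.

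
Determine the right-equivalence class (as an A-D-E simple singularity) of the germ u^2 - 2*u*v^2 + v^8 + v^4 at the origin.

A_7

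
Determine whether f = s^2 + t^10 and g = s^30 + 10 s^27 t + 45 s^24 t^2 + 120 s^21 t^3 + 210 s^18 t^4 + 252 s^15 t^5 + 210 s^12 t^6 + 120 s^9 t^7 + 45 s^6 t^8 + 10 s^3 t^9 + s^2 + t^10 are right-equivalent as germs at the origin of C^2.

The Hessian of f at 0 has rank 1. Corank 1: A-series; mu = 9 gives A_9. The Hessian of g at 0 has rank 1. Corank 1: A-series; mu = 9 gives A_9. Both have type A_9, hence right-equivalent.

Yes.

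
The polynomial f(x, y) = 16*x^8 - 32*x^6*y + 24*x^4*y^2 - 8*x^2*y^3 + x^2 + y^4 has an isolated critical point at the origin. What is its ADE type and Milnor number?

The Hessian of f at 0 has rank 1. Corank 1: A-series; mu = 3 gives A_3.

Type A_{3}, Milnor number mu = 3.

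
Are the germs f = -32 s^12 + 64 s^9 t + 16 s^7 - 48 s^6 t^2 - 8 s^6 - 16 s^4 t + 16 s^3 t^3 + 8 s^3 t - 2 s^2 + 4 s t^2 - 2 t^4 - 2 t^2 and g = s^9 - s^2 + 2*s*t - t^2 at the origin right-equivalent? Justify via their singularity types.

No.

The Hessian of f at 0 has rank 2. Corank 0: nondegenerate Morse point, so A_1. The Hessian of g at 0 has rank 1. Corank 1: A-series; mu = 8 gives A_8. f is A_1 but g is A_8, hence not right-equivalent.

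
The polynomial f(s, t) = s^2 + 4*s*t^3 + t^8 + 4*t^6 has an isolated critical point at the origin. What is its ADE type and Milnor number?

The Hessian of f at 0 is [[2, 0], [0, 0]] with rank 1, so corank 1. A Groebner basis of the Jacobian ideal J(f) in C{s,t} is {s^3, s^2*t, s/2 + t^3}; counting standard monomials gives mu = 7. Corank 1: A-series; mu = 7 gives A_7.

Type A_7, Milnor number mu = 7.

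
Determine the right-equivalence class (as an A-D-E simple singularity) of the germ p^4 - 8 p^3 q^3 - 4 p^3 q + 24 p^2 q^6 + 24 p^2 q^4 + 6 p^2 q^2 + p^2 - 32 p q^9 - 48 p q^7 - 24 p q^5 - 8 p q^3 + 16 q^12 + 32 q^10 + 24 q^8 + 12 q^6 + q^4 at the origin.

A3

The Hessian of f at 0 has rank 1. Corank 1: A-series; mu = 3 gives A_3.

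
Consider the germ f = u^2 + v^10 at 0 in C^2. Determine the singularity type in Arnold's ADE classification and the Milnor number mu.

Type A_{9}, Milnor number mu = 9.

The Hessian of f at 0 has rank 1. Corank 1: A-series; mu = 9 gives A_9.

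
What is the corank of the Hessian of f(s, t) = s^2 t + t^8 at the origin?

2

The Hessian at 0 is [[0, 0], [0, 0]] of rank 0; hence corank 2.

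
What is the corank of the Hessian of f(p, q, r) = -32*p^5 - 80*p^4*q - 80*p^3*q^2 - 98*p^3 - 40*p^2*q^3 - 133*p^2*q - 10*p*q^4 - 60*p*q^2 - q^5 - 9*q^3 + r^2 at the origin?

2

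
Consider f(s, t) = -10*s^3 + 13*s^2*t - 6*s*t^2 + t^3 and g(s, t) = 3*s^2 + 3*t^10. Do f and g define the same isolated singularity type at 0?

The Hessian of f at 0 has rank 0. Corank 2; j^3 = -(2*s - t)*(5*s^2 - 4*s*t + t^2) splits into three distinct lines over C (the quadratic factor has nonzero discriminant), so D_4. The Hessian of g at 0 has rank 1. Corank 1: A-series; mu = 9 gives A_9. f is D_4 but g is A_9, hence not right-equivalent.

No.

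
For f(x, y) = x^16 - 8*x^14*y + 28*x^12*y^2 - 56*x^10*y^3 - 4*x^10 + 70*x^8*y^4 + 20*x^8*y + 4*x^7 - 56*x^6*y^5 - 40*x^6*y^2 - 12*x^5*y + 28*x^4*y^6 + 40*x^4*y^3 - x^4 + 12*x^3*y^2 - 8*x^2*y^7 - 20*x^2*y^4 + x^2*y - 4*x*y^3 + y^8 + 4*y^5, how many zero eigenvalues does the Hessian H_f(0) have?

Hessian at 0 has rank 0.

2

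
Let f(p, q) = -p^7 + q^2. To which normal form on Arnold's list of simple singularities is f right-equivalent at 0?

The Hessian of f at 0 is [[0, 0], [0, 2]] with rank 1, so corank 1. A Groebner basis of the Jacobian ideal J(f) in C{p,q} is {p^6, q}; counting standard monomials gives mu = 6. Corank 1: A-series; mu = 6 gives A_6.

A_{6}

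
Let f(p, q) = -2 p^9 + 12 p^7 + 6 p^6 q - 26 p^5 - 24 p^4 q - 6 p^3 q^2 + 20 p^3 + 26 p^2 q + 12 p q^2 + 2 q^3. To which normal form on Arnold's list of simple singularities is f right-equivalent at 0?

D_{4}

The Hessian of f at 0 has rank 0. Corank 2; j^3 = 2*(2*p + q)*(5*p^2 + 4*p*q + q^2) splits into three distinct lines over C (the quadratic factor has nonzero discriminant), so D_4.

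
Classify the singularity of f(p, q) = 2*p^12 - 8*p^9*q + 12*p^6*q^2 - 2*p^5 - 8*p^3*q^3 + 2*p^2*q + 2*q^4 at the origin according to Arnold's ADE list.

The Hessian of f at 0 is [[0, 0], [0, 0]] with rank 0, so corank 2. A Groebner basis of the Jacobian ideal J(f) in C{p,q} is {p^3, p^2/4 + q^3, p*q}; counting standard monomials gives mu = 5. Corank 2; j^3 = 2*p^2*q has shape L^2 M (L != M), so D-series; mu = 5 gives D_5.

D5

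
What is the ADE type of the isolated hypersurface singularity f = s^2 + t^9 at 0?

A8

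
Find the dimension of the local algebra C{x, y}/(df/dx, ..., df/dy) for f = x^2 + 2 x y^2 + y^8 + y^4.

7

The Hessian of f at 0 is [[2, 0], [0, 0]] with rank 1, so corank 1. A Groebner basis of the Jacobian ideal J(f) in C{x,y} is {x^4, x^3*y, x + y^2}; counting standard monomials gives mu = 7. Corank 1: A-series; mu = 7 gives A_7.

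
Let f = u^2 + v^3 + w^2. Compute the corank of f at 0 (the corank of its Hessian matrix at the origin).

Hessian at 0 has rank 2.

1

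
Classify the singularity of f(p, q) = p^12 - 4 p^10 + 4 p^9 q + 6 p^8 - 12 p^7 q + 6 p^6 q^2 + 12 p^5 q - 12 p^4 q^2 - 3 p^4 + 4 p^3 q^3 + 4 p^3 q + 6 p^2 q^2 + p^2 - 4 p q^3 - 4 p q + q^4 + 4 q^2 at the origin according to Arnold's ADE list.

A_3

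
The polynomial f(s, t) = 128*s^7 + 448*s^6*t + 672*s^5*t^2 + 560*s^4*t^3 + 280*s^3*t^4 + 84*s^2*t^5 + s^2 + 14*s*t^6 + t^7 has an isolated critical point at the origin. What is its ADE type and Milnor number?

The Hessian of f at 0 is [[2, 0], [0, 0]] with rank 1, so corank 1. A Groebner basis of the Jacobian ideal J(f) in C{s,t} is {t^6, s}; counting standard monomials gives mu = 6. Corank 1: A-series; mu = 6 gives A_6.

Type A6, Milnor number mu = 6.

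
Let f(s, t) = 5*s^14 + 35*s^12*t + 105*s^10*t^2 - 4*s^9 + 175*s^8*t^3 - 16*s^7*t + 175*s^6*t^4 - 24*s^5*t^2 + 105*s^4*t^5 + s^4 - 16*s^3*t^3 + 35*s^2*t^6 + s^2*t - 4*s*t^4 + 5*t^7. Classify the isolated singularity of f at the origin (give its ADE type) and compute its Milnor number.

Type D8, Milnor number mu = 8.

The Hessian of f at 0 has rank 0. Corank 2; j^3 = s^2*t has shape L^2 M (L != M), so D-series; mu = 8 gives D_8.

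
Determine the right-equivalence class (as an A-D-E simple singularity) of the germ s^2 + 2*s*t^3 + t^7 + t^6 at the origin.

The Hessian of f at 0 is [[2, 0], [0, 0]] with rank 1, so corank 1. A Groebner basis of the Jacobian ideal J(f) in C{s,t} is {s + t^3, s^2}; counting standard monomials gives mu = 6. Corank 1: A-series; mu = 6 gives A_6.

A6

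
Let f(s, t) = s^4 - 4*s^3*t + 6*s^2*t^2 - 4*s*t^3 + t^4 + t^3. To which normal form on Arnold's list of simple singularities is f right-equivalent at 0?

The Hessian of f at 0 has rank 0. Corank 2; j^3 = t^3 is a perfect cube, so E-series; the 4-jet and mu = 6 give E_6.

E6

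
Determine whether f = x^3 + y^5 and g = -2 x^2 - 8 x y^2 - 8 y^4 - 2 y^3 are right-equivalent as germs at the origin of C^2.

No.

The Hessian of f at 0 has rank 0. Corank 2; j^3 = x^3 is a perfect cube, so E-series; the 5-jet and mu = 8 give E_8. The Hessian of g at 0 has rank 1. Corank 1: A-series; mu = 2 gives A_2. f is E_8 but g is A_2, hence not right-equivalent.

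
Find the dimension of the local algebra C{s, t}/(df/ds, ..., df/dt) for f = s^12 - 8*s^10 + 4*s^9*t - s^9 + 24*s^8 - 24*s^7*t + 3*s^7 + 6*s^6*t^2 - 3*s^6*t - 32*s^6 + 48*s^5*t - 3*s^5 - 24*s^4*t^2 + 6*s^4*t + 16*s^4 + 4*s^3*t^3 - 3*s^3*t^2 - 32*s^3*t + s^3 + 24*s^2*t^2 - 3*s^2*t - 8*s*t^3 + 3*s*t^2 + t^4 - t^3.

The Hessian of f at 0 is [[0, 0], [0, 0]] with rank 0, so corank 2. A Groebner basis of the Jacobian ideal J(f) in C{s,t} is {t^4, s*t^2 - 5*t^3/6, s^2 - 2*s*t + t^2}; counting standard monomials gives mu = 6. Corank 2; j^3 = (s - t)^3 is a perfect cube, so E-series; the 4-jet and mu = 6 give E_6.

6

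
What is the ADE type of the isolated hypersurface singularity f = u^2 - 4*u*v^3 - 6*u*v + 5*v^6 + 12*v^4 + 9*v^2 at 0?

A_5

The Hessian of f at 0 has rank 1. Corank 1: A-series; mu = 5 gives A_5.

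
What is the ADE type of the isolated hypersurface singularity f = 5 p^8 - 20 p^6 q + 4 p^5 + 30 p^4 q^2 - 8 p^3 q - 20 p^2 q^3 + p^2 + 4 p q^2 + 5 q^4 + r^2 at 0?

The Hessian of f at 0 has rank 2. Corank 1: A-series; mu = 3 gives A_3.

A3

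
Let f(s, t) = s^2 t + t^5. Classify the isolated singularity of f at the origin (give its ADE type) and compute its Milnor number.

Type D6, Milnor number mu = 6.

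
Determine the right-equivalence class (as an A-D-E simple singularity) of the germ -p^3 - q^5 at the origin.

E8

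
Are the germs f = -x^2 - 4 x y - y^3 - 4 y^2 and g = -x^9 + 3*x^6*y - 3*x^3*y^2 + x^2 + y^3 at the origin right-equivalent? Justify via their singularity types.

The Hessian of f at 0 has rank 1. Corank 1: A-series; mu = 2 gives A_2. The Hessian of g at 0 has rank 1. Corank 1: A-series; mu = 2 gives A_2. Both have type A_2, hence right-equivalent.

Yes.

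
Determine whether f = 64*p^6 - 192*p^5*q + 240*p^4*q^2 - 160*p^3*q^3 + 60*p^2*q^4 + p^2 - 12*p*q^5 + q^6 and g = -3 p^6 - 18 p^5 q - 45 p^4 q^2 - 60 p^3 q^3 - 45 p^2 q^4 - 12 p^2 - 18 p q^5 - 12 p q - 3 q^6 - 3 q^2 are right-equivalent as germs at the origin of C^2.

The Hessian of f at 0 is [[2, 0], [0, 0]] with rank 1, so corank 1. A Groebner basis of the Jacobian ideal J(f) in C{p,q} is {q^5, p}; counting standard monomials gives mu = 5. Corank 1: A-series; mu = 5 gives A_5. The Hessian of g at 0 is [[-24, -12], [-12, -6]] with rank 1, so corank 1. A Groebner basis of the Jacobian ideal J(g) in C{p,q} is {q^5, p + q/2}; counting standard monomials gives mu = 5. Corank 1: A-series; mu = 5 gives A_5. Both have type A_5, hence right-equivalent.

Yes.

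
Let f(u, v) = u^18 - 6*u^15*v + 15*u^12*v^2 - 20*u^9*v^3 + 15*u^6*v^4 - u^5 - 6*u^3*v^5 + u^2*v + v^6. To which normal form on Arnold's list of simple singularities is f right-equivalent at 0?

D7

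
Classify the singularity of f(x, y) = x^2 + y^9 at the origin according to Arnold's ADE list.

The Hessian of f at 0 has rank 1. Corank 1: A-series; mu = 8 gives A_8.

A8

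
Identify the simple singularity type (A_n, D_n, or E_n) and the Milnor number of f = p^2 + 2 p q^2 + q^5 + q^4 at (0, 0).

The Hessian of f at 0 has rank 1. Corank 1: A-series; mu = 4 gives A_4.

Type A_{4}, Milnor number mu = 4.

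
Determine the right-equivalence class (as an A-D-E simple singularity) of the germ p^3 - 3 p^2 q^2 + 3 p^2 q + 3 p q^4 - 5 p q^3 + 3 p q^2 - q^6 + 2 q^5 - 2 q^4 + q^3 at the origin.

The Hessian of f at 0 has rank 0. Corank 2; j^3 = (p + q)^3 is a perfect cube, so E-series; the 4-jet and mu = 7 give E_7.

E_{7}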